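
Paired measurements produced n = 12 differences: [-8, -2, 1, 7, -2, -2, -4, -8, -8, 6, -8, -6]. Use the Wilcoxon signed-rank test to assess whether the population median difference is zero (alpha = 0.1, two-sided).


Step 1: Drop any zero differences (none here) and take |d_i|.
|d| = [8, 2, 1, 7, 2, 2, 4, 8, 8, 6, 8, 6]
Step 2: Midrank |d_i| (ties get averaged ranks).
ranks: |8|->10.5, |2|->3, |1|->1, |7|->8, |2|->3, |2|->3, |4|->5, |8|->10.5, |8|->10.5, |6|->6.5, |8|->10.5, |6|->6.5
Step 3: Attach original signs; sum ranks with positive sign and with negative sign.
W+ = 1 + 8 + 6.5 = 15.5
W- = 10.5 + 3 + 3 + 3 + 5 + 10.5 + 10.5 + 10.5 + 6.5 = 62.5
(Check: W+ + W- = 78 should equal n(n+1)/2 = 78.)
Step 4: Test statistic W = min(W+, W-) = 15.5.
Step 5: Ties in |d|, so use the tie-corrected normal approximation.
        E[W] = n(n+1)/4 = 12*13/4 = 39.
        Tie groups: |d|=2 (t=3), |d|=6 (t=2), |d|=8 (t=4); sum(t^3 - t) = 90.
        Var[W] = n(n+1)(2n+1)/24 - sum(t^3-t)/48 = 3900/24 - 90/48 = 160.625.
        z = (W - E[W]) / sqrt(Var[W]) = (15.5 - 39) / 12.6738 = -1.8542.
        Two-sided p = 2*Phi(z) = 0.063708.
Step 6: alpha = 0.1. reject H0.

W+ = 15.5, W- = 62.5, W = min = 15.5, p = 0.063708, reject H0.


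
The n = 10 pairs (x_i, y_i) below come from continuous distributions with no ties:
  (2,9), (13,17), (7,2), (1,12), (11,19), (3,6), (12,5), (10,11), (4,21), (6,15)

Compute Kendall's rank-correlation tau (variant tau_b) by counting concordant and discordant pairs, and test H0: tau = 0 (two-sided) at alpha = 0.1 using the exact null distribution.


Step 1: Enumerate the 45 unordered pairs (i,j) with i<j and classify each by sign(x_j-x_i) * sign(y_j-y_i).
  (1,2):dx=+11,dy=+8->C; (1,3):dx=+5,dy=-7->D; (1,4):dx=-1,dy=+3->D; (1,5):dx=+9,dy=+10->C
  (1,6):dx=+1,dy=-3->D; (1,7):dx=+10,dy=-4->D; (1,8):dx=+8,dy=+2->C; (1,9):dx=+2,dy=+12->C
  (1,10):dx=+4,dy=+6->C; (2,3):dx=-6,dy=-15->C; (2,4):dx=-12,dy=-5->C; (2,5):dx=-2,dy=+2->D
  (2,6):dx=-10,dy=-11->C; (2,7):dx=-1,dy=-12->C; (2,8):dx=-3,dy=-6->C; (2,9):dx=-9,dy=+4->D
  (2,10):dx=-7,dy=-2->C; (3,4):dx=-6,dy=+10->D; (3,5):dx=+4,dy=+17->C; (3,6):dx=-4,dy=+4->D
  (3,7):dx=+5,dy=+3->C; (3,8):dx=+3,dy=+9->C; (3,9):dx=-3,dy=+19->D; (3,10):dx=-1,dy=+13->D
  (4,5):dx=+10,dy=+7->C; (4,6):dx=+2,dy=-6->D; (4,7):dx=+11,dy=-7->D; (4,8):dx=+9,dy=-1->D
  (4,9):dx=+3,dy=+9->C; (4,10):dx=+5,dy=+3->C; (5,6):dx=-8,dy=-13->C; (5,7):dx=+1,dy=-14->D
  (5,8):dx=-1,dy=-8->C; (5,9):dx=-7,dy=+2->D; (5,10):dx=-5,dy=-4->C; (6,7):dx=+9,dy=-1->D
  (6,8):dx=+7,dy=+5->C; (6,9):dx=+1,dy=+15->C; (6,10):dx=+3,dy=+9->C; (7,8):dx=-2,dy=+6->D
  (7,9):dx=-8,dy=+16->D; (7,10):dx=-6,dy=+10->D; (8,9):dx=-6,dy=+10->D; (8,10):dx=-4,dy=+4->D
  (9,10):dx=+2,dy=-6->D
Step 2: C = 23, D = 22, total pairs = 45.
Step 3: tau = (C - D)/(n(n-1)/2) = (23 - 22)/45 = 0.022222.
Step 4: Exact two-sided p-value (enumerate n! = 3628800 permutations of y under H0): p = 1.000000.
Step 5: alpha = 0.1. fail to reject H0.

tau_b = 0.0222 (C=23, D=22), p = 1.000000, fail to reject H0.


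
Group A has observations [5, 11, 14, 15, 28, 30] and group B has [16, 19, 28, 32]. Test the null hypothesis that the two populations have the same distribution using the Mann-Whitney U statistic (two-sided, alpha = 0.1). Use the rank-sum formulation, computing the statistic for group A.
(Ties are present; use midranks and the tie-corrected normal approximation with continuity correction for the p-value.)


Step 1: Combine and sort all 10 observations; assign midranks.
sorted (value, group): (5,X), (11,X), (14,X), (15,X), (16,Y), (19,Y), (28,X), (28,Y), (30,X), (32,Y)
ranks: 5->1, 11->2, 14->3, 15->4, 16->5, 19->6, 28->7.5, 28->7.5, 30->9, 32->10
Step 2: Rank sum for X: R1 = 1 + 2 + 3 + 4 + 7.5 + 9 = 26.5.
Step 3: U_X = R1 - n1(n1+1)/2 = 26.5 - 6*7/2 = 26.5 - 21 = 5.5.
       U_Y = n1*n2 - U_X = 24 - 5.5 = 18.5.
Step 4: Ties are present, so use the tie-corrected normal approximation (with continuity correction) for the p-value.
Step 5: p-value = 0.199458; compare to alpha = 0.1. fail to reject H0.

U_X = 5.5, p = 0.199458, fail to reject H0 at alpha = 0.1.


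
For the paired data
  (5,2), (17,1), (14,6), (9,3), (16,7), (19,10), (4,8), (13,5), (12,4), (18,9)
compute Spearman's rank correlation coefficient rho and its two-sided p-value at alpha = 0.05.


Step 1: Rank x and y separately (midranks; no ties here).
rank(x): 5->2, 17->8, 14->6, 9->3, 16->7, 19->10, 4->1, 13->5, 12->4, 18->9
rank(y): 2->2, 1->1, 6->6, 3->3, 7->7, 10->10, 8->8, 5->5, 4->4, 9->9
Step 2: d_i = R_x(i) - R_y(i); compute d_i^2.
  (2-2)^2=0, (8-1)^2=49, (6-6)^2=0, (3-3)^2=0, (7-7)^2=0, (10-10)^2=0, (1-8)^2=49, (5-5)^2=0, (4-4)^2=0, (9-9)^2=0
sum(d^2) = 98.
Step 3: rho = 1 - 6*98 / (10*(10^2 - 1)) = 1 - 588/990 = 0.406061.
Step 4: Under H0, t = rho * sqrt((n-2)/(1-rho^2)) = 1.2568 ~ t(8).
Step 5: Two-sided p-value from the t-distribution with 8 df = 0.244282.
Step 6: alpha = 0.05. fail to reject H0.

rho = 0.4061, p = 0.244282, fail to reject H0 at alpha = 0.05.


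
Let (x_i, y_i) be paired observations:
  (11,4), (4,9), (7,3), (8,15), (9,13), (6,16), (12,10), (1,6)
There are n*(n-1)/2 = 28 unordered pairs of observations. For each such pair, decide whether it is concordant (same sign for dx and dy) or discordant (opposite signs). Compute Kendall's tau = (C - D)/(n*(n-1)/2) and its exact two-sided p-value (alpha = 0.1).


Step 1: Enumerate the 28 unordered pairs (i,j) with i<j and classify each by sign(x_j-x_i) * sign(y_j-y_i).
  (1,2):dx=-7,dy=+5->D; (1,3):dx=-4,dy=-1->C; (1,4):dx=-3,dy=+11->D; (1,5):dx=-2,dy=+9->D
  (1,6):dx=-5,dy=+12->D; (1,7):dx=+1,dy=+6->C; (1,8):dx=-10,dy=+2->D; (2,3):dx=+3,dy=-6->D
  (2,4):dx=+4,dy=+6->C; (2,5):dx=+5,dy=+4->C; (2,6):dx=+2,dy=+7->C; (2,7):dx=+8,dy=+1->C
  (2,8):dx=-3,dy=-3->C; (3,4):dx=+1,dy=+12->C; (3,5):dx=+2,dy=+10->C; (3,6):dx=-1,dy=+13->D
  (3,7):dx=+5,dy=+7->C; (3,8):dx=-6,dy=+3->D; (4,5):dx=+1,dy=-2->D; (4,6):dx=-2,dy=+1->D
  (4,7):dx=+4,dy=-5->D; (4,8):dx=-7,dy=-9->C; (5,6):dx=-3,dy=+3->D; (5,7):dx=+3,dy=-3->D
  (5,8):dx=-8,dy=-7->C; (6,7):dx=+6,dy=-6->D; (6,8):dx=-5,dy=-10->C; (7,8):dx=-11,dy=-4->C
Step 2: C = 14, D = 14, total pairs = 28.
Step 3: tau = (C - D)/(n(n-1)/2) = (14 - 14)/28 = 0.000000.
Step 4: Exact two-sided p-value (enumerate n! = 40320 permutations of y under H0): p = 1.000000.
Step 5: alpha = 0.1. fail to reject H0.

tau_b = 0.0000 (C=14, D=14), p = 1.000000, fail to reject H0.


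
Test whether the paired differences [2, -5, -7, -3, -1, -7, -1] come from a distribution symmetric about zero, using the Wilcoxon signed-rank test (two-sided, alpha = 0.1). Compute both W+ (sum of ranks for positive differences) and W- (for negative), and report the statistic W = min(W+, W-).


Step 1: Drop any zero differences (none here) and take |d_i|.
|d| = [2, 5, 7, 3, 1, 7, 1]
Step 2: Midrank |d_i| (ties get averaged ranks).
ranks: |2|->3, |5|->5, |7|->6.5, |3|->4, |1|->1.5, |7|->6.5, |1|->1.5
Step 3: Attach original signs; sum ranks with positive sign and with negative sign.
W+ = 3 = 3
W- = 5 + 6.5 + 4 + 1.5 + 6.5 + 1.5 = 25
(Check: W+ + W- = 28 should equal n(n+1)/2 = 28.)
Step 4: Test statistic W = min(W+, W-) = 3.
Step 5: Ties in |d|, so use the tie-corrected normal approximation.
        E[W] = n(n+1)/4 = 7*8/4 = 14.
        Tie groups: |d|=1 (t=2), |d|=7 (t=2); sum(t^3 - t) = 12.
        Var[W] = n(n+1)(2n+1)/24 - sum(t^3-t)/48 = 840/24 - 12/48 = 34.75.
        z = (W - E[W]) / sqrt(Var[W]) = (3 - 14) / 5.8949 = -1.8660.
        Two-sided p = 2*Phi(z) = 0.062039.
Step 6: alpha = 0.1. reject H0.

W+ = 3, W- = 25, W = min = 3, p = 0.062039, reject H0.


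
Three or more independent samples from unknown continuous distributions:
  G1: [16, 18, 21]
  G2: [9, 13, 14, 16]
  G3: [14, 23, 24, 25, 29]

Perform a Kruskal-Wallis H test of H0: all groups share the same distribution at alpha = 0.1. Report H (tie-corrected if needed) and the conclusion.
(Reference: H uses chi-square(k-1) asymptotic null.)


Step 1: Combine all N = 12 observations and assign midranks.
sorted (value, group, rank): (9,G2,1), (13,G2,2), (14,G2,3.5), (14,G3,3.5), (16,G1,5.5), (16,G2,5.5), (18,G1,7), (21,G1,8), (23,G3,9), (24,G3,10), (25,G3,11), (29,G3,12)
Step 2: Sum ranks within each group.
R_1 = 20.5 (n_1 = 3)
R_2 = 12 (n_2 = 4)
R_3 = 45.5 (n_3 = 5)
Step 3: H = 12/(N(N+1)) * sum(R_i^2/n_i) - 3(N+1)
     = 12/(12*13) * (20.5^2/3 + 12^2/4 + 45.5^2/5) - 3*13
     = 0.076923 * 590.133 - 39
     = 6.394872.
Step 4: Ties present; correction factor C = 1 - 12/(12^3 - 12) = 0.993007. Corrected H = 6.394872 / 0.993007 = 6.439906.
Step 5: Under H0, H ~ chi^2(2); p-value = 0.039957.
Step 6: alpha = 0.1. reject H0.

H = 6.4399, df = 2, p = 0.039957, reject H0.


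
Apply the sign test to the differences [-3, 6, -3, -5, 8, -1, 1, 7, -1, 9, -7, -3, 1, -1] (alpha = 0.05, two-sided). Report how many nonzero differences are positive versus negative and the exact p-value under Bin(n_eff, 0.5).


Step 1: Discard zero differences. Original n = 14; n_eff = number of nonzero differences = 14.
Nonzero differences (with sign): -3, +6, -3, -5, +8, -1, +1, +7, -1, +9, -7, -3, +1, -1
Step 2: Count signs: positive = 6, negative = 8.
Step 3: Under H0: P(positive) = 0.5, so the number of positives S ~ Bin(14, 0.5).
Step 4: Two-sided exact p-value = sum of Bin(14,0.5) probabilities at or below the observed probability = 0.790527.
Step 5: alpha = 0.05. fail to reject H0.

n_eff = 14, pos = 6, neg = 8, p = 0.790527, fail to reject H0.


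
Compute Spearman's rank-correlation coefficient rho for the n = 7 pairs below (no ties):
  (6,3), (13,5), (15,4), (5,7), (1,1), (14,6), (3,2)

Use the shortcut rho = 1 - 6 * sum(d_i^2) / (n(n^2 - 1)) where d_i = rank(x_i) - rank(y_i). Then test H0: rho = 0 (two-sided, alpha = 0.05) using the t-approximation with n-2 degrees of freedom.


Step 1: Rank x and y separately (midranks; no ties here).
rank(x): 6->4, 13->5, 15->7, 5->3, 1->1, 14->6, 3->2
rank(y): 3->3, 5->5, 4->4, 7->7, 1->1, 6->6, 2->2
Step 2: d_i = R_x(i) - R_y(i); compute d_i^2.
  (4-3)^2=1, (5-5)^2=0, (7-4)^2=9, (3-7)^2=16, (1-1)^2=0, (6-6)^2=0, (2-2)^2=0
sum(d^2) = 26.
Step 3: rho = 1 - 6*26 / (7*(7^2 - 1)) = 1 - 156/336 = 0.535714.
Step 4: Under H0, t = rho * sqrt((n-2)/(1-rho^2)) = 1.4186 ~ t(5).
Step 5: Two-sided p-value from the t-distribution with 5 df = 0.215217.
Step 6: alpha = 0.05. fail to reject H0.

rho = 0.5357, p = 0.215217, fail to reject H0 at alpha = 0.05.


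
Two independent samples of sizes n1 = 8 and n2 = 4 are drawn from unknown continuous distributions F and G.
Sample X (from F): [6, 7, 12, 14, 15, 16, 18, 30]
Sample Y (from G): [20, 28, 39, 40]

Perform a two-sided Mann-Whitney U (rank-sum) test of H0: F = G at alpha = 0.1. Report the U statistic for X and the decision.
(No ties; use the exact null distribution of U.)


Step 1: Combine and sort all 12 observations; assign midranks.
sorted (value, group): (6,X), (7,X), (12,X), (14,X), (15,X), (16,X), (18,X), (20,Y), (28,Y), (30,X), (39,Y), (40,Y)
ranks: 6->1, 7->2, 12->3, 14->4, 15->5, 16->6, 18->7, 20->8, 28->9, 30->10, 39->11, 40->12
Step 2: Rank sum for X: R1 = 1 + 2 + 3 + 4 + 5 + 6 + 7 + 10 = 38.
Step 3: U_X = R1 - n1(n1+1)/2 = 38 - 8*9/2 = 38 - 36 = 2.
       U_Y = n1*n2 - U_X = 32 - 2 = 30.
Step 4: No ties, so the exact null distribution of U (based on enumerating the C(12,8) = 495 equally likely rank assignments) gives the two-sided p-value.
Step 5: p-value = 0.016162; compare to alpha = 0.1. reject H0.

U_X = 2, p = 0.016162, reject H0 at alpha = 0.1.


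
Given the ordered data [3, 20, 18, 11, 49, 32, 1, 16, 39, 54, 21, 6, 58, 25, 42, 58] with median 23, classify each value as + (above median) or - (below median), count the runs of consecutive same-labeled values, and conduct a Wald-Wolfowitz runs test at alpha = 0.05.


Step 1: Compute median = 23; label A = above, B = below.
Labels in order: BBBBAABBAABBAAAA  (n_A = 8, n_B = 8)
Step 2: Count runs R = 6.
Step 3: Under H0 (random ordering), E[R] = 2*n_A*n_B/(n_A+n_B) + 1 = 2*8*8/16 + 1 = 9.0000.
        Var[R] = 2*n_A*n_B*(2*n_A*n_B - n_A - n_B) / ((n_A+n_B)^2 * (n_A+n_B-1)) = 14336/3840 = 3.7333.
        SD[R] = 1.9322.
Step 4: Continuity-corrected z = (R + 0.5 - E[R]) / SD[R] = (6 + 0.5 - 9.0000) / 1.9322 = -1.2939.
Step 5: Two-sided p-value via normal approximation = 2*(1 - Phi(|z|)) = 0.195709.
Step 6: alpha = 0.05. fail to reject H0.

R = 6, z = -1.2939, p = 0.195709, fail to reject H0.


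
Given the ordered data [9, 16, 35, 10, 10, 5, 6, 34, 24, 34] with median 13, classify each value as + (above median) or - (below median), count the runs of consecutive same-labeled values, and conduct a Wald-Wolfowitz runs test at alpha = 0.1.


Step 1: Compute median = 13; label A = above, B = below.
Labels in order: BAABBBBAAA  (n_A = 5, n_B = 5)
Step 2: Count runs R = 4.
Step 3: Under H0 (random ordering), E[R] = 2*n_A*n_B/(n_A+n_B) + 1 = 2*5*5/10 + 1 = 6.0000.
        Var[R] = 2*n_A*n_B*(2*n_A*n_B - n_A - n_B) / ((n_A+n_B)^2 * (n_A+n_B-1)) = 2000/900 = 2.2222.
        SD[R] = 1.4907.
Step 4: Continuity-corrected z = (R + 0.5 - E[R]) / SD[R] = (4 + 0.5 - 6.0000) / 1.4907 = -1.0062.
Step 5: Two-sided p-value via normal approximation = 2*(1 - Phi(|z|)) = 0.314305.
Step 6: alpha = 0.1. fail to reject H0.

R = 4, z = -1.0062, p = 0.314305, fail to reject H0.


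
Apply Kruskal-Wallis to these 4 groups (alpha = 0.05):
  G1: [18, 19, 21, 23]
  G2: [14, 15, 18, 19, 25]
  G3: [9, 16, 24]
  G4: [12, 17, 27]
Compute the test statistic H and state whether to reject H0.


Step 1: Combine all N = 15 observations and assign midranks.
sorted (value, group, rank): (9,G3,1), (12,G4,2), (14,G2,3), (15,G2,4), (16,G3,5), (17,G4,6), (18,G1,7.5), (18,G2,7.5), (19,G1,9.5), (19,G2,9.5), (21,G1,11), (23,G1,12), (24,G3,13), (25,G2,14), (27,G4,15)
Step 2: Sum ranks within each group.
R_1 = 40 (n_1 = 4)
R_2 = 38 (n_2 = 5)
R_3 = 19 (n_3 = 3)
R_4 = 23 (n_4 = 3)
Step 3: H = 12/(N(N+1)) * sum(R_i^2/n_i) - 3(N+1)
     = 12/(15*16) * (40^2/4 + 38^2/5 + 19^2/3 + 23^2/3) - 3*16
     = 0.050000 * 985.467 - 48
     = 1.273333.
Step 4: Ties present; correction factor C = 1 - 12/(15^3 - 15) = 0.996429. Corrected H = 1.273333 / 0.996429 = 1.277897.
Step 5: Under H0, H ~ chi^2(3); p-value = 0.734388.
Step 6: alpha = 0.05. fail to reject H0.

H = 1.2779, df = 3, p = 0.734388, fail to reject H0.


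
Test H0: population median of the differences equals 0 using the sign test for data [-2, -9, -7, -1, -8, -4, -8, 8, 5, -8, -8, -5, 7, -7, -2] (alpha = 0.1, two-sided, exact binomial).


Step 1: Discard zero differences. Original n = 15; n_eff = number of nonzero differences = 15.
Nonzero differences (with sign): -2, -9, -7, -1, -8, -4, -8, +8, +5, -8, -8, -5, +7, -7, -2
Step 2: Count signs: positive = 3, negative = 12.
Step 3: Under H0: P(positive) = 0.5, so the number of positives S ~ Bin(15, 0.5).
Step 4: Two-sided exact p-value = sum of Bin(15,0.5) probabilities at or below the observed probability = 0.035156.
Step 5: alpha = 0.1. reject H0.

n_eff = 15, pos = 3, neg = 12, p = 0.035156, reject H0.


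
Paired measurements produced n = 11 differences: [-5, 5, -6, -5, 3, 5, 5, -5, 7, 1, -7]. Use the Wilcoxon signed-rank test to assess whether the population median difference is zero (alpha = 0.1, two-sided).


Step 1: Drop any zero differences (none here) and take |d_i|.
|d| = [5, 5, 6, 5, 3, 5, 5, 5, 7, 1, 7]
Step 2: Midrank |d_i| (ties get averaged ranks).
ranks: |5|->5.5, |5|->5.5, |6|->9, |5|->5.5, |3|->2, |5|->5.5, |5|->5.5, |5|->5.5, |7|->10.5, |1|->1, |7|->10.5
Step 3: Attach original signs; sum ranks with positive sign and with negative sign.
W+ = 5.5 + 2 + 5.5 + 5.5 + 10.5 + 1 = 30
W- = 5.5 + 9 + 5.5 + 5.5 + 10.5 = 36
(Check: W+ + W- = 66 should equal n(n+1)/2 = 66.)
Step 4: Test statistic W = min(W+, W-) = 30.
Step 5: Ties in |d|, so use the tie-corrected normal approximation.
        E[W] = n(n+1)/4 = 11*12/4 = 33.
        Tie groups: |d|=5 (t=6), |d|=7 (t=2); sum(t^3 - t) = 216.
        Var[W] = n(n+1)(2n+1)/24 - sum(t^3-t)/48 = 3036/24 - 216/48 = 122.
        z = (W - E[W]) / sqrt(Var[W]) = (30 - 33) / 11.0454 = -0.2716.
        Two-sided p = 2*Phi(z) = 0.785924.
Step 6: alpha = 0.1. fail to reject H0.

W+ = 30, W- = 36, W = min = 30, p = 0.785924, fail to reject H0.


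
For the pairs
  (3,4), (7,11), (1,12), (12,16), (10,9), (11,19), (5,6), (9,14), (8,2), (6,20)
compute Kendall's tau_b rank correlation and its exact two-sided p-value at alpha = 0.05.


Step 1: Enumerate the 45 unordered pairs (i,j) with i<j and classify each by sign(x_j-x_i) * sign(y_j-y_i).
  (1,2):dx=+4,dy=+7->C; (1,3):dx=-2,dy=+8->D; (1,4):dx=+9,dy=+12->C; (1,5):dx=+7,dy=+5->C
  (1,6):dx=+8,dy=+15->C; (1,7):dx=+2,dy=+2->C; (1,8):dx=+6,dy=+10->C; (1,9):dx=+5,dy=-2->D
  (1,10):dx=+3,dy=+16->C; (2,3):dx=-6,dy=+1->D; (2,4):dx=+5,dy=+5->C; (2,5):dx=+3,dy=-2->D
  (2,6):dx=+4,dy=+8->C; (2,7):dx=-2,dy=-5->C; (2,8):dx=+2,dy=+3->C; (2,9):dx=+1,dy=-9->D
  (2,10):dx=-1,dy=+9->D; (3,4):dx=+11,dy=+4->C; (3,5):dx=+9,dy=-3->D; (3,6):dx=+10,dy=+7->C
  (3,7):dx=+4,dy=-6->D; (3,8):dx=+8,dy=+2->C; (3,9):dx=+7,dy=-10->D; (3,10):dx=+5,dy=+8->C
  (4,5):dx=-2,dy=-7->C; (4,6):dx=-1,dy=+3->D; (4,7):dx=-7,dy=-10->C; (4,8):dx=-3,dy=-2->C
  (4,9):dx=-4,dy=-14->C; (4,10):dx=-6,dy=+4->D; (5,6):dx=+1,dy=+10->C; (5,7):dx=-5,dy=-3->C
  (5,8):dx=-1,dy=+5->D; (5,9):dx=-2,dy=-7->C; (5,10):dx=-4,dy=+11->D; (6,7):dx=-6,dy=-13->C
  (6,8):dx=-2,dy=-5->C; (6,9):dx=-3,dy=-17->C; (6,10):dx=-5,dy=+1->D; (7,8):dx=+4,dy=+8->C
  (7,9):dx=+3,dy=-4->D; (7,10):dx=+1,dy=+14->C; (8,9):dx=-1,dy=-12->C; (8,10):dx=-3,dy=+6->D
  (9,10):dx=-2,dy=+18->D
Step 2: C = 28, D = 17, total pairs = 45.
Step 3: tau = (C - D)/(n(n-1)/2) = (28 - 17)/45 = 0.244444.
Step 4: Exact two-sided p-value (enumerate n! = 3628800 permutations of y under H0): p = 0.380720.
Step 5: alpha = 0.05. fail to reject H0.

tau_b = 0.2444 (C=28, D=17), p = 0.380720, fail to reject H0.


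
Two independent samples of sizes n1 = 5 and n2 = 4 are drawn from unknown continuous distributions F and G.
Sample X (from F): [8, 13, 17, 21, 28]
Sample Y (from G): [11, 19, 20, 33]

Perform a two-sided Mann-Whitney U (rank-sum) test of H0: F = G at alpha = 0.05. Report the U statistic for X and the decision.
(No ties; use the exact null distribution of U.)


Step 1: Combine and sort all 9 observations; assign midranks.
sorted (value, group): (8,X), (11,Y), (13,X), (17,X), (19,Y), (20,Y), (21,X), (28,X), (33,Y)
ranks: 8->1, 11->2, 13->3, 17->4, 19->5, 20->6, 21->7, 28->8, 33->9
Step 2: Rank sum for X: R1 = 1 + 3 + 4 + 7 + 8 = 23.
Step 3: U_X = R1 - n1(n1+1)/2 = 23 - 5*6/2 = 23 - 15 = 8.
       U_Y = n1*n2 - U_X = 20 - 8 = 12.
Step 4: No ties, so the exact null distribution of U (based on enumerating the C(9,5) = 126 equally likely rank assignments) gives the two-sided p-value.
Step 5: p-value = 0.730159; compare to alpha = 0.05. fail to reject H0.

U_X = 8, p = 0.730159, fail to reject H0 at alpha = 0.05.


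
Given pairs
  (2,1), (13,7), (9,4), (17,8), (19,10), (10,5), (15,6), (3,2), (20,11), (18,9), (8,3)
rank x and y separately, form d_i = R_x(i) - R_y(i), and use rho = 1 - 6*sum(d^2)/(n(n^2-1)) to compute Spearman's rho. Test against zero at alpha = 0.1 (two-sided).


Step 1: Rank x and y separately (midranks; no ties here).
rank(x): 2->1, 13->6, 9->4, 17->8, 19->10, 10->5, 15->7, 3->2, 20->11, 18->9, 8->3
rank(y): 1->1, 7->7, 4->4, 8->8, 10->10, 5->5, 6->6, 2->2, 11->11, 9->9, 3->3
Step 2: d_i = R_x(i) - R_y(i); compute d_i^2.
  (1-1)^2=0, (6-7)^2=1, (4-4)^2=0, (8-8)^2=0, (10-10)^2=0, (5-5)^2=0, (7-6)^2=1, (2-2)^2=0, (11-11)^2=0, (9-9)^2=0, (3-3)^2=0
sum(d^2) = 2.
Step 3: rho = 1 - 6*2 / (11*(11^2 - 1)) = 1 - 12/1320 = 0.990909.
Step 4: Under H0, t = rho * sqrt((n-2)/(1-rho^2)) = 22.0966 ~ t(9).
Step 5: Two-sided p-value from the t-distribution with 9 df = 0.000000.
Step 6: alpha = 0.1. reject H0.

rho = 0.9909, p = 0.000000, reject H0 at alpha = 0.1.


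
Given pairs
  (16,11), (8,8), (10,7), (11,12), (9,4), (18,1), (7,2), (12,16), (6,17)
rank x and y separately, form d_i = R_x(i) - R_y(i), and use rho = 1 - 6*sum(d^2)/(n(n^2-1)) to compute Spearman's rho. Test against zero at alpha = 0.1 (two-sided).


Step 1: Rank x and y separately (midranks; no ties here).
rank(x): 16->8, 8->3, 10->5, 11->6, 9->4, 18->9, 7->2, 12->7, 6->1
rank(y): 11->6, 8->5, 7->4, 12->7, 4->3, 1->1, 2->2, 16->8, 17->9
Step 2: d_i = R_x(i) - R_y(i); compute d_i^2.
  (8-6)^2=4, (3-5)^2=4, (5-4)^2=1, (6-7)^2=1, (4-3)^2=1, (9-1)^2=64, (2-2)^2=0, (7-8)^2=1, (1-9)^2=64
sum(d^2) = 140.
Step 3: rho = 1 - 6*140 / (9*(9^2 - 1)) = 1 - 840/720 = -0.166667.
Step 4: Under H0, t = rho * sqrt((n-2)/(1-rho^2)) = -0.4472 ~ t(7).
Step 5: Two-sided p-value from the t-distribution with 7 df = 0.668231.
Step 6: alpha = 0.1. fail to reject H0.

rho = -0.1667, p = 0.668231, fail to reject H0 at alpha = 0.1.


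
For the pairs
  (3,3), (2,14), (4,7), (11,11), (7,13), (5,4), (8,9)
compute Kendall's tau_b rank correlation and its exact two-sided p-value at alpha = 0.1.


Step 1: Enumerate the 21 unordered pairs (i,j) with i<j and classify each by sign(x_j-x_i) * sign(y_j-y_i).
  (1,2):dx=-1,dy=+11->D; (1,3):dx=+1,dy=+4->C; (1,4):dx=+8,dy=+8->C; (1,5):dx=+4,dy=+10->C
  (1,6):dx=+2,dy=+1->C; (1,7):dx=+5,dy=+6->C; (2,3):dx=+2,dy=-7->D; (2,4):dx=+9,dy=-3->D
  (2,5):dx=+5,dy=-1->D; (2,6):dx=+3,dy=-10->D; (2,7):dx=+6,dy=-5->D; (3,4):dx=+7,dy=+4->C
  (3,5):dx=+3,dy=+6->C; (3,6):dx=+1,dy=-3->D; (3,7):dx=+4,dy=+2->C; (4,5):dx=-4,dy=+2->D
  (4,6):dx=-6,dy=-7->C; (4,7):dx=-3,dy=-2->C; (5,6):dx=-2,dy=-9->C; (5,7):dx=+1,dy=-4->D
  (6,7):dx=+3,dy=+5->C
Step 2: C = 12, D = 9, total pairs = 21.
Step 3: tau = (C - D)/(n(n-1)/2) = (12 - 9)/21 = 0.142857.
Step 4: Exact two-sided p-value (enumerate n! = 5040 permutations of y under H0): p = 0.772619.
Step 5: alpha = 0.1. fail to reject H0.

tau_b = 0.1429 (C=12, D=9), p = 0.772619, fail to reject H0.


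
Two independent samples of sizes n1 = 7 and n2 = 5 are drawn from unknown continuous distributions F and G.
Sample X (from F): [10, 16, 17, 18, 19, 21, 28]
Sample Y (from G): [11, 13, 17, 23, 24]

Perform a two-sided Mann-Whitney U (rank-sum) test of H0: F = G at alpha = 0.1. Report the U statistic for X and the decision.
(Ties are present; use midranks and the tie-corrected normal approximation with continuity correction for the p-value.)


Step 1: Combine and sort all 12 observations; assign midranks.
sorted (value, group): (10,X), (11,Y), (13,Y), (16,X), (17,X), (17,Y), (18,X), (19,X), (21,X), (23,Y), (24,Y), (28,X)
ranks: 10->1, 11->2, 13->3, 16->4, 17->5.5, 17->5.5, 18->7, 19->8, 21->9, 23->10, 24->11, 28->12
Step 2: Rank sum for X: R1 = 1 + 4 + 5.5 + 7 + 8 + 9 + 12 = 46.5.
Step 3: U_X = R1 - n1(n1+1)/2 = 46.5 - 7*8/2 = 46.5 - 28 = 18.5.
       U_Y = n1*n2 - U_X = 35 - 18.5 = 16.5.
Step 4: Ties are present, so use the tie-corrected normal approximation (with continuity correction) for the p-value.
Step 5: p-value = 0.935170; compare to alpha = 0.1. fail to reject H0.

U_X = 18.5, p = 0.935170, fail to reject H0 at alpha = 0.1.


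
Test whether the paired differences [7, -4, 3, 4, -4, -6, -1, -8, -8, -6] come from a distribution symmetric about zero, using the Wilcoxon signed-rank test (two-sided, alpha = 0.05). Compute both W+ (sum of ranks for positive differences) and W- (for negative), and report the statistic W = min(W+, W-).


Step 1: Drop any zero differences (none here) and take |d_i|.
|d| = [7, 4, 3, 4, 4, 6, 1, 8, 8, 6]
Step 2: Midrank |d_i| (ties get averaged ranks).
ranks: |7|->8, |4|->4, |3|->2, |4|->4, |4|->4, |6|->6.5, |1|->1, |8|->9.5, |8|->9.5, |6|->6.5
Step 3: Attach original signs; sum ranks with positive sign and with negative sign.
W+ = 8 + 2 + 4 = 14
W- = 4 + 4 + 6.5 + 1 + 9.5 + 9.5 + 6.5 = 41
(Check: W+ + W- = 55 should equal n(n+1)/2 = 55.)
Step 4: Test statistic W = min(W+, W-) = 14.
Step 5: Ties in |d|, so use the tie-corrected normal approximation.
        E[W] = n(n+1)/4 = 10*11/4 = 27.5.
        Tie groups: |d|=4 (t=3), |d|=6 (t=2), |d|=8 (t=2); sum(t^3 - t) = 36.
        Var[W] = n(n+1)(2n+1)/24 - sum(t^3-t)/48 = 2310/24 - 36/48 = 95.5.
        z = (W - E[W]) / sqrt(Var[W]) = (14 - 27.5) / 9.7724 = -1.3814.
        Two-sided p = 2*Phi(z) = 0.167144.
Step 6: alpha = 0.05. fail to reject H0.

W+ = 14, W- = 41, W = min = 14, p = 0.167144, fail to reject H0.


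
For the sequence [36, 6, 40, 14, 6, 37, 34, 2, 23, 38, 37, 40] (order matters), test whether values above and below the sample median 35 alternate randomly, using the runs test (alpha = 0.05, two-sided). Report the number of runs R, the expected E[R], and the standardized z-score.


Step 1: Compute median = 35; label A = above, B = below.
Labels in order: ABABBABBBAAA  (n_A = 6, n_B = 6)
Step 2: Count runs R = 7.
Step 3: Under H0 (random ordering), E[R] = 2*n_A*n_B/(n_A+n_B) + 1 = 2*6*6/12 + 1 = 7.0000.
        Var[R] = 2*n_A*n_B*(2*n_A*n_B - n_A - n_B) / ((n_A+n_B)^2 * (n_A+n_B-1)) = 4320/1584 = 2.7273.
        SD[R] = 1.6514.
Step 4: R = E[R], so z = 0 with no continuity correction.
Step 5: Two-sided p-value via normal approximation = 2*(1 - Phi(|z|)) = 1.000000.
Step 6: alpha = 0.05. fail to reject H0.

R = 7, z = 0.0000, p = 1.000000, fail to reject H0.


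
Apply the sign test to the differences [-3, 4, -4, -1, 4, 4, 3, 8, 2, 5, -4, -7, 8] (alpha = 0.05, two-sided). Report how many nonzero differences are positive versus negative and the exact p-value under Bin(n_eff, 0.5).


Step 1: Discard zero differences. Original n = 13; n_eff = number of nonzero differences = 13.
Nonzero differences (with sign): -3, +4, -4, -1, +4, +4, +3, +8, +2, +5, -4, -7, +8
Step 2: Count signs: positive = 8, negative = 5.
Step 3: Under H0: P(positive) = 0.5, so the number of positives S ~ Bin(13, 0.5).
Step 4: Two-sided exact p-value = sum of Bin(13,0.5) probabilities at or below the observed probability = 0.581055.
Step 5: alpha = 0.05. fail to reject H0.

n_eff = 13, pos = 8, neg = 5, p = 0.581055, fail to reject H0.


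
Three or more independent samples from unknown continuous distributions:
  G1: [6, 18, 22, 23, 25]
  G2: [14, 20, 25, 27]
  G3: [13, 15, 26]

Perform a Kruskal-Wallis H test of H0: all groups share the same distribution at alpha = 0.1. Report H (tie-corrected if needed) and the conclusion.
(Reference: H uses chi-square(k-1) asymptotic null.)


Step 1: Combine all N = 12 observations and assign midranks.
sorted (value, group, rank): (6,G1,1), (13,G3,2), (14,G2,3), (15,G3,4), (18,G1,5), (20,G2,6), (22,G1,7), (23,G1,8), (25,G1,9.5), (25,G2,9.5), (26,G3,11), (27,G2,12)
Step 2: Sum ranks within each group.
R_1 = 30.5 (n_1 = 5)
R_2 = 30.5 (n_2 = 4)
R_3 = 17 (n_3 = 3)
Step 3: H = 12/(N(N+1)) * sum(R_i^2/n_i) - 3(N+1)
     = 12/(12*13) * (30.5^2/5 + 30.5^2/4 + 17^2/3) - 3*13
     = 0.076923 * 514.946 - 39
     = 0.611218.
Step 4: Ties present; correction factor C = 1 - 6/(12^3 - 12) = 0.996503. Corrected H = 0.611218 / 0.996503 = 0.613363.
Step 5: Under H0, H ~ chi^2(2); p-value = 0.735885.
Step 6: alpha = 0.1. fail to reject H0.

H = 0.6134, df = 2, p = 0.735885, fail to reject H0.


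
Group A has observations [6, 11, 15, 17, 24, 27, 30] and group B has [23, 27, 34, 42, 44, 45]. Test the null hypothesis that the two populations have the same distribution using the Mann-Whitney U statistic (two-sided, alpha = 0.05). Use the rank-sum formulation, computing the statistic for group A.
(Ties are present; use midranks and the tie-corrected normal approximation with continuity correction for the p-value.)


Step 1: Combine and sort all 13 observations; assign midranks.
sorted (value, group): (6,X), (11,X), (15,X), (17,X), (23,Y), (24,X), (27,X), (27,Y), (30,X), (34,Y), (42,Y), (44,Y), (45,Y)
ranks: 6->1, 11->2, 15->3, 17->4, 23->5, 24->6, 27->7.5, 27->7.5, 30->9, 34->10, 42->11, 44->12, 45->13
Step 2: Rank sum for X: R1 = 1 + 2 + 3 + 4 + 6 + 7.5 + 9 = 32.5.
Step 3: U_X = R1 - n1(n1+1)/2 = 32.5 - 7*8/2 = 32.5 - 28 = 4.5.
       U_Y = n1*n2 - U_X = 42 - 4.5 = 37.5.
Step 4: Ties are present, so use the tie-corrected normal approximation (with continuity correction) for the p-value.
Step 5: p-value = 0.022087; compare to alpha = 0.05. reject H0.

U_X = 4.5, p = 0.022087, reject H0 at alpha = 0.05.


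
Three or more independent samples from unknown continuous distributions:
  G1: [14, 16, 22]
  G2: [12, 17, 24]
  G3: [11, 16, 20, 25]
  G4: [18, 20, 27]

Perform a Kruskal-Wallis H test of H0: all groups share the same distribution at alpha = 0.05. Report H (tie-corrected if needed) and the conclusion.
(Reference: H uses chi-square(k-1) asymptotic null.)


Step 1: Combine all N = 13 observations and assign midranks.
sorted (value, group, rank): (11,G3,1), (12,G2,2), (14,G1,3), (16,G1,4.5), (16,G3,4.5), (17,G2,6), (18,G4,7), (20,G3,8.5), (20,G4,8.5), (22,G1,10), (24,G2,11), (25,G3,12), (27,G4,13)
Step 2: Sum ranks within each group.
R_1 = 17.5 (n_1 = 3)
R_2 = 19 (n_2 = 3)
R_3 = 26 (n_3 = 4)
R_4 = 28.5 (n_4 = 3)
Step 3: H = 12/(N(N+1)) * sum(R_i^2/n_i) - 3(N+1)
     = 12/(13*14) * (17.5^2/3 + 19^2/3 + 26^2/4 + 28.5^2/3) - 3*14
     = 0.065934 * 662.167 - 42
     = 1.659341.
Step 4: Ties present; correction factor C = 1 - 12/(13^3 - 13) = 0.994505. Corrected H = 1.659341 / 0.994505 = 1.668508.
Step 5: Under H0, H ~ chi^2(3); p-value = 0.643958.
Step 6: alpha = 0.05. fail to reject H0.

H = 1.6685, df = 3, p = 0.643958, fail to reject H0.


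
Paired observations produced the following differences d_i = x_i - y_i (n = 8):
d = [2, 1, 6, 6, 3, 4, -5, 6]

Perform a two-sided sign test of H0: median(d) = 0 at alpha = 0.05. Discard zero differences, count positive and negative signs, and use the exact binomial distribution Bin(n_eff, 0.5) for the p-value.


Step 1: Discard zero differences. Original n = 8; n_eff = number of nonzero differences = 8.
Nonzero differences (with sign): +2, +1, +6, +6, +3, +4, -5, +6
Step 2: Count signs: positive = 7, negative = 1.
Step 3: Under H0: P(positive) = 0.5, so the number of positives S ~ Bin(8, 0.5).
Step 4: Two-sided exact p-value = sum of Bin(8,0.5) probabilities at or below the observed probability = 0.070312.
Step 5: alpha = 0.05. fail to reject H0.

n_eff = 8, pos = 7, neg = 1, p = 0.070312, fail to reject H0.


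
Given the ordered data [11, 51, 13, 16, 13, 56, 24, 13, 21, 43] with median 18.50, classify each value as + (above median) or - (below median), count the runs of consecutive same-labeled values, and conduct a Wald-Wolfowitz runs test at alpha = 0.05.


Step 1: Compute median = 18.50; label A = above, B = below.
Labels in order: BABBBAABAA  (n_A = 5, n_B = 5)
Step 2: Count runs R = 6.
Step 3: Under H0 (random ordering), E[R] = 2*n_A*n_B/(n_A+n_B) + 1 = 2*5*5/10 + 1 = 6.0000.
        Var[R] = 2*n_A*n_B*(2*n_A*n_B - n_A - n_B) / ((n_A+n_B)^2 * (n_A+n_B-1)) = 2000/900 = 2.2222.
        SD[R] = 1.4907.
Step 4: R = E[R], so z = 0 with no continuity correction.
Step 5: Two-sided p-value via normal approximation = 2*(1 - Phi(|z|)) = 1.000000.
Step 6: alpha = 0.05. fail to reject H0.

R = 6, z = 0.0000, p = 1.000000, fail to reject H0.


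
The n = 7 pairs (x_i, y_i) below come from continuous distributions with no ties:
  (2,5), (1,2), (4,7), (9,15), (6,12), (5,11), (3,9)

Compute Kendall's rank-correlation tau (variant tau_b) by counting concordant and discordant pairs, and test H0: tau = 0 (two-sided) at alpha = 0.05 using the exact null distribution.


Step 1: Enumerate the 21 unordered pairs (i,j) with i<j and classify each by sign(x_j-x_i) * sign(y_j-y_i).
  (1,2):dx=-1,dy=-3->C; (1,3):dx=+2,dy=+2->C; (1,4):dx=+7,dy=+10->C; (1,5):dx=+4,dy=+7->C
  (1,6):dx=+3,dy=+6->C; (1,7):dx=+1,dy=+4->C; (2,3):dx=+3,dy=+5->C; (2,4):dx=+8,dy=+13->C
  (2,5):dx=+5,dy=+10->C; (2,6):dx=+4,dy=+9->C; (2,7):dx=+2,dy=+7->C; (3,4):dx=+5,dy=+8->C
  (3,5):dx=+2,dy=+5->C; (3,6):dx=+1,dy=+4->C; (3,7):dx=-1,dy=+2->D; (4,5):dx=-3,dy=-3->C
  (4,6):dx=-4,dy=-4->C; (4,7):dx=-6,dy=-6->C; (5,6):dx=-1,dy=-1->C; (5,7):dx=-3,dy=-3->C
  (6,7):dx=-2,dy=-2->C
Step 2: C = 20, D = 1, total pairs = 21.
Step 3: tau = (C - D)/(n(n-1)/2) = (20 - 1)/21 = 0.904762.
Step 4: Exact two-sided p-value (enumerate n! = 5040 permutations of y under H0): p = 0.002778.
Step 5: alpha = 0.05. reject H0.

tau_b = 0.9048 (C=20, D=1), p = 0.002778, reject H0.


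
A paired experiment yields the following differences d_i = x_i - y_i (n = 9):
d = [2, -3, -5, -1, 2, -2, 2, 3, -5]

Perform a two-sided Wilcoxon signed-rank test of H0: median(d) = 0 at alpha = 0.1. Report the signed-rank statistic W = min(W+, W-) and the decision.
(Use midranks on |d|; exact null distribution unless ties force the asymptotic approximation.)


Step 1: Drop any zero differences (none here) and take |d_i|.
|d| = [2, 3, 5, 1, 2, 2, 2, 3, 5]
Step 2: Midrank |d_i| (ties get averaged ranks).
ranks: |2|->3.5, |3|->6.5, |5|->8.5, |1|->1, |2|->3.5, |2|->3.5, |2|->3.5, |3|->6.5, |5|->8.5
Step 3: Attach original signs; sum ranks with positive sign and with negative sign.
W+ = 3.5 + 3.5 + 3.5 + 6.5 = 17
W- = 6.5 + 8.5 + 1 + 3.5 + 8.5 = 28
(Check: W+ + W- = 45 should equal n(n+1)/2 = 45.)
Step 4: Test statistic W = min(W+, W-) = 17.
Step 5: Ties in |d|, so use the tie-corrected normal approximation.
        E[W] = n(n+1)/4 = 9*10/4 = 22.5.
        Tie groups: |d|=2 (t=4), |d|=3 (t=2), |d|=5 (t=2); sum(t^3 - t) = 72.
        Var[W] = n(n+1)(2n+1)/24 - sum(t^3-t)/48 = 1710/24 - 72/48 = 69.75.
        z = (W - E[W]) / sqrt(Var[W]) = (17 - 22.5) / 8.3516 = -0.6586.
        Two-sided p = 2*Phi(z) = 0.510183.
Step 6: alpha = 0.1. fail to reject H0.

W+ = 17, W- = 28, W = min = 17, p = 0.510183, fail to reject H0.


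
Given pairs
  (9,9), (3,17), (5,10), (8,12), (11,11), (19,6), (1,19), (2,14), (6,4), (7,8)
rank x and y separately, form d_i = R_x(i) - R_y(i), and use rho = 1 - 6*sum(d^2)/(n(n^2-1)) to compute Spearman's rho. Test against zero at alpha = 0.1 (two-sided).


Step 1: Rank x and y separately (midranks; no ties here).
rank(x): 9->8, 3->3, 5->4, 8->7, 11->9, 19->10, 1->1, 2->2, 6->5, 7->6
rank(y): 9->4, 17->9, 10->5, 12->7, 11->6, 6->2, 19->10, 14->8, 4->1, 8->3
Step 2: d_i = R_x(i) - R_y(i); compute d_i^2.
  (8-4)^2=16, (3-9)^2=36, (4-5)^2=1, (7-7)^2=0, (9-6)^2=9, (10-2)^2=64, (1-10)^2=81, (2-8)^2=36, (5-1)^2=16, (6-3)^2=9
sum(d^2) = 268.
Step 3: rho = 1 - 6*268 / (10*(10^2 - 1)) = 1 - 1608/990 = -0.624242.
Step 4: Under H0, t = rho * sqrt((n-2)/(1-rho^2)) = -2.2601 ~ t(8).
Step 5: Two-sided p-value from the t-distribution with 8 df = 0.053718.
Step 6: alpha = 0.1. reject H0.

rho = -0.6242, p = 0.053718, reject H0 at alpha = 0.1.


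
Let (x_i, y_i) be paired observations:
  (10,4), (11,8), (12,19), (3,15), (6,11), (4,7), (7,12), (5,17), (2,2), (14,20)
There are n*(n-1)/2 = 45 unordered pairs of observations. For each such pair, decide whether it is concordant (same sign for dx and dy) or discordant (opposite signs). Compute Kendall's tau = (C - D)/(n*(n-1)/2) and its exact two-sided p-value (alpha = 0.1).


Step 1: Enumerate the 45 unordered pairs (i,j) with i<j and classify each by sign(x_j-x_i) * sign(y_j-y_i).
  (1,2):dx=+1,dy=+4->C; (1,3):dx=+2,dy=+15->C; (1,4):dx=-7,dy=+11->D; (1,5):dx=-4,dy=+7->D
  (1,6):dx=-6,dy=+3->D; (1,7):dx=-3,dy=+8->D; (1,8):dx=-5,dy=+13->D; (1,9):dx=-8,dy=-2->C
  (1,10):dx=+4,dy=+16->C; (2,3):dx=+1,dy=+11->C; (2,4):dx=-8,dy=+7->D; (2,5):dx=-5,dy=+3->D
  (2,6):dx=-7,dy=-1->C; (2,7):dx=-4,dy=+4->D; (2,8):dx=-6,dy=+9->D; (2,9):dx=-9,dy=-6->C
  (2,10):dx=+3,dy=+12->C; (3,4):dx=-9,dy=-4->C; (3,5):dx=-6,dy=-8->C; (3,6):dx=-8,dy=-12->C
  (3,7):dx=-5,dy=-7->C; (3,8):dx=-7,dy=-2->C; (3,9):dx=-10,dy=-17->C; (3,10):dx=+2,dy=+1->C
  (4,5):dx=+3,dy=-4->D; (4,6):dx=+1,dy=-8->D; (4,7):dx=+4,dy=-3->D; (4,8):dx=+2,dy=+2->C
  (4,9):dx=-1,dy=-13->C; (4,10):dx=+11,dy=+5->C; (5,6):dx=-2,dy=-4->C; (5,7):dx=+1,dy=+1->C
  (5,8):dx=-1,dy=+6->D; (5,9):dx=-4,dy=-9->C; (5,10):dx=+8,dy=+9->C; (6,7):dx=+3,dy=+5->C
  (6,8):dx=+1,dy=+10->C; (6,9):dx=-2,dy=-5->C; (6,10):dx=+10,dy=+13->C; (7,8):dx=-2,dy=+5->D
  (7,9):dx=-5,dy=-10->C; (7,10):dx=+7,dy=+8->C; (8,9):dx=-3,dy=-15->C; (8,10):dx=+9,dy=+3->C
  (9,10):dx=+12,dy=+18->C
Step 2: C = 31, D = 14, total pairs = 45.
Step 3: tau = (C - D)/(n(n-1)/2) = (31 - 14)/45 = 0.377778.
Step 4: Exact two-sided p-value (enumerate n! = 3628800 permutations of y under H0): p = 0.155742.
Step 5: alpha = 0.1. fail to reject H0.

tau_b = 0.3778 (C=31, D=14), p = 0.155742, fail to reject H0.


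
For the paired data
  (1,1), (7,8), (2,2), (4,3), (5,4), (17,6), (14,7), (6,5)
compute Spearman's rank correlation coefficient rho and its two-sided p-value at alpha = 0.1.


Step 1: Rank x and y separately (midranks; no ties here).
rank(x): 1->1, 7->6, 2->2, 4->3, 5->4, 17->8, 14->7, 6->5
rank(y): 1->1, 8->8, 2->2, 3->3, 4->4, 6->6, 7->7, 5->5
Step 2: d_i = R_x(i) - R_y(i); compute d_i^2.
  (1-1)^2=0, (6-8)^2=4, (2-2)^2=0, (3-3)^2=0, (4-4)^2=0, (8-6)^2=4, (7-7)^2=0, (5-5)^2=0
sum(d^2) = 8.
Step 3: rho = 1 - 6*8 / (8*(8^2 - 1)) = 1 - 48/504 = 0.904762.
Step 4: Under H0, t = rho * sqrt((n-2)/(1-rho^2)) = 5.2034 ~ t(6).
Step 5: Two-sided p-value from the t-distribution with 6 df = 0.002008.
Step 6: alpha = 0.1. reject H0.

rho = 0.9048, p = 0.002008, reject H0 at alpha = 0.1.


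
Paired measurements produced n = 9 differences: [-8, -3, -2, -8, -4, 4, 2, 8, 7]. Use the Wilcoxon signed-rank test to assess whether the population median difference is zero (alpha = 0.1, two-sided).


Step 1: Drop any zero differences (none here) and take |d_i|.
|d| = [8, 3, 2, 8, 4, 4, 2, 8, 7]
Step 2: Midrank |d_i| (ties get averaged ranks).
ranks: |8|->8, |3|->3, |2|->1.5, |8|->8, |4|->4.5, |4|->4.5, |2|->1.5, |8|->8, |7|->6
Step 3: Attach original signs; sum ranks with positive sign and with negative sign.
W+ = 4.5 + 1.5 + 8 + 6 = 20
W- = 8 + 3 + 1.5 + 8 + 4.5 = 25
(Check: W+ + W- = 45 should equal n(n+1)/2 = 45.)
Step 4: Test statistic W = min(W+, W-) = 20.
Step 5: Ties in |d|, so use the tie-corrected normal approximation.
        E[W] = n(n+1)/4 = 9*10/4 = 22.5.
        Tie groups: |d|=2 (t=2), |d|=4 (t=2), |d|=8 (t=3); sum(t^3 - t) = 36.
        Var[W] = n(n+1)(2n+1)/24 - sum(t^3-t)/48 = 1710/24 - 36/48 = 70.5.
        z = (W - E[W]) / sqrt(Var[W]) = (20 - 22.5) / 8.3964 = -0.2977.
        Two-sided p = 2*Phi(z) = 0.765897.
Step 6: alpha = 0.1. fail to reject H0.

W+ = 20, W- = 25, W = min = 20, p = 0.765897, fail to reject H0.


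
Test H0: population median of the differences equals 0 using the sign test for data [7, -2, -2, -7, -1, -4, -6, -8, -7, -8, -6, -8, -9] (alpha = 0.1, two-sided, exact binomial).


Step 1: Discard zero differences. Original n = 13; n_eff = number of nonzero differences = 13.
Nonzero differences (with sign): +7, -2, -2, -7, -1, -4, -6, -8, -7, -8, -6, -8, -9
Step 2: Count signs: positive = 1, negative = 12.
Step 3: Under H0: P(positive) = 0.5, so the number of positives S ~ Bin(13, 0.5).
Step 4: Two-sided exact p-value = sum of Bin(13,0.5) probabilities at or below the observed probability = 0.003418.
Step 5: alpha = 0.1. reject H0.

n_eff = 13, pos = 1, neg = 12, p = 0.003418, reject H0.


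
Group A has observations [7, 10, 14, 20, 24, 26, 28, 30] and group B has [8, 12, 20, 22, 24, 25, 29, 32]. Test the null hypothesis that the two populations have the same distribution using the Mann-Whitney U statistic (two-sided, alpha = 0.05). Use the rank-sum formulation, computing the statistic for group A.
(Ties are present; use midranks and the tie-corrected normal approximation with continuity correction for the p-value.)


Step 1: Combine and sort all 16 observations; assign midranks.
sorted (value, group): (7,X), (8,Y), (10,X), (12,Y), (14,X), (20,X), (20,Y), (22,Y), (24,X), (24,Y), (25,Y), (26,X), (28,X), (29,Y), (30,X), (32,Y)
ranks: 7->1, 8->2, 10->3, 12->4, 14->5, 20->6.5, 20->6.5, 22->8, 24->9.5, 24->9.5, 25->11, 26->12, 28->13, 29->14, 30->15, 32->16
Step 2: Rank sum for X: R1 = 1 + 3 + 5 + 6.5 + 9.5 + 12 + 13 + 15 = 65.
Step 3: U_X = R1 - n1(n1+1)/2 = 65 - 8*9/2 = 65 - 36 = 29.
       U_Y = n1*n2 - U_X = 64 - 29 = 35.
Step 4: Ties are present, so use the tie-corrected normal approximation (with continuity correction) for the p-value.
Step 5: p-value = 0.792597; compare to alpha = 0.05. fail to reject H0.

U_X = 29, p = 0.792597, fail to reject H0 at alpha = 0.05.


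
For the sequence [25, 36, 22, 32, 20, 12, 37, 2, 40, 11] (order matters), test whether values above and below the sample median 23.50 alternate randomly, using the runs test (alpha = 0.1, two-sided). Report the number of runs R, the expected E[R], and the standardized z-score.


Step 1: Compute median = 23.50; label A = above, B = below.
Labels in order: AABABBABAB  (n_A = 5, n_B = 5)
Step 2: Count runs R = 8.
Step 3: Under H0 (random ordering), E[R] = 2*n_A*n_B/(n_A+n_B) + 1 = 2*5*5/10 + 1 = 6.0000.
        Var[R] = 2*n_A*n_B*(2*n_A*n_B - n_A - n_B) / ((n_A+n_B)^2 * (n_A+n_B-1)) = 2000/900 = 2.2222.
        SD[R] = 1.4907.
Step 4: Continuity-corrected z = (R - 0.5 - E[R]) / SD[R] = (8 - 0.5 - 6.0000) / 1.4907 = 1.0062.
Step 5: Two-sided p-value via normal approximation = 2*(1 - Phi(|z|)) = 0.314305.
Step 6: alpha = 0.1. fail to reject H0.

R = 8, z = 1.0062, p = 0.314305, fail to reject H0.
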